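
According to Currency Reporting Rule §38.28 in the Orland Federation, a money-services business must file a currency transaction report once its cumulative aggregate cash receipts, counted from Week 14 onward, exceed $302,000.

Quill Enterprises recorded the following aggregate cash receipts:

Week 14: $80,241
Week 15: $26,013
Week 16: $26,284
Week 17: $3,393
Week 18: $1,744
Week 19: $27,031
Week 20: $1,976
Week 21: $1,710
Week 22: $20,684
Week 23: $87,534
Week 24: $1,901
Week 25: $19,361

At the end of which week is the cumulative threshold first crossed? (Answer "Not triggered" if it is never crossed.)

Through Week 14: $80,241
Through Week 15: $106,254
Through Week 16: $132,538
Through Week 17: $135,931
Through Week 18: $137,675
Through Week 19: $164,706
Through Week 20: $166,682
Through Week 21: $168,392
Through Week 22: $189,076
Through Week 23: $276,610
Through Week 24: $278,511
Through Week 25: $297,872
Final cumulative total $297,872 ≤ $302,000; the threshold is never exceeded.

Not triggered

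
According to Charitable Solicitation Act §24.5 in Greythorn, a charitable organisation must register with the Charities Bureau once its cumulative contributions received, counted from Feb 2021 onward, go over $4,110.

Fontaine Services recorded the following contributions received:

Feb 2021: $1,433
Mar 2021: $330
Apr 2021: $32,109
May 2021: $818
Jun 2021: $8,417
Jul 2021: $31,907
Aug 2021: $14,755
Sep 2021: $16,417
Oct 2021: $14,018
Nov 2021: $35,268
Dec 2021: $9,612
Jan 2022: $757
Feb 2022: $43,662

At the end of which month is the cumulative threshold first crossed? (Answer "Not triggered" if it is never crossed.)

Through Feb 2021: $1,433
Through Mar 2021: $1,763
Through Apr 2021: $33,872 ← exceeds threshold

Apr 2021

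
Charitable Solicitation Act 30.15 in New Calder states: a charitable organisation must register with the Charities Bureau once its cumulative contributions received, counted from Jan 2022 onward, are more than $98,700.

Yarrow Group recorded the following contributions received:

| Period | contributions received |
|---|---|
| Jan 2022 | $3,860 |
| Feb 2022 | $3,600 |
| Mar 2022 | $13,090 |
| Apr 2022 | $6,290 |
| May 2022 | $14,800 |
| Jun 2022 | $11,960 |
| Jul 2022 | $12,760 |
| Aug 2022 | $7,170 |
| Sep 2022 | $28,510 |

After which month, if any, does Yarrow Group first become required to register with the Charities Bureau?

Sep 2022

Through Jan 2022: $3,860
Through Feb 2022: $7,460
Through Mar 2022: $20,550
Through Apr 2022: $26,840
Through May 2022: $41,640
Through Jun 2022: $53,600
Through Jul 2022: $66,360
Through Aug 2022: $73,530
Through Sep 2022: $102,040 ← exceeds threshold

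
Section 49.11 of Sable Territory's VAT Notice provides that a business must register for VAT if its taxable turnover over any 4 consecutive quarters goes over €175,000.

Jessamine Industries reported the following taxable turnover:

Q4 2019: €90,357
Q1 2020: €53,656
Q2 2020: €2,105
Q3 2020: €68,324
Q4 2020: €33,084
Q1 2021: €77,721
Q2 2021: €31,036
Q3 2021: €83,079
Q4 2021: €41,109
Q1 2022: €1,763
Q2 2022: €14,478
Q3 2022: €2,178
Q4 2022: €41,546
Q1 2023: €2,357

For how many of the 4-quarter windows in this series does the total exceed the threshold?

5

Q4 2019–Q3 2020: €90,357 + €53,656 + €2,105 + €68,324 = €214,442 (over)
Q1 2020–Q4 2020: €53,656 + €2,105 + €68,324 + €33,084 = €157,169 (under)
Q2 2020–Q1 2021: €2,105 + €68,324 + €33,084 + €77,721 = €181,234 (over)
Q3 2020–Q2 2021: €68,324 + €33,084 + €77,721 + €31,036 = €210,165 (over)
Q4 2020–Q3 2021: €33,084 + €77,721 + €31,036 + €83,079 = €224,920 (over)
Q1 2021–Q4 2021: €77,721 + €31,036 + €83,079 + €41,109 = €232,945 (over)
Q2 2021–Q1 2022: €31,036 + €83,079 + €41,109 + €1,763 = €156,987 (under)
Q3 2021–Q2 2022: €83,079 + €41,109 + €1,763 + €14,478 = €140,429 (under)
Q4 2021–Q3 2022: €41,109 + €1,763 + €14,478 + €2,178 = €59,528 (under)
Q1 2022–Q4 2022: €1,763 + €14,478 + €2,178 + €41,546 = €59,965 (under)
Q2 2022–Q1 2023: €14,478 + €2,178 + €41,546 + €2,357 = €60,559 (under)
5 windows exceed the threshold.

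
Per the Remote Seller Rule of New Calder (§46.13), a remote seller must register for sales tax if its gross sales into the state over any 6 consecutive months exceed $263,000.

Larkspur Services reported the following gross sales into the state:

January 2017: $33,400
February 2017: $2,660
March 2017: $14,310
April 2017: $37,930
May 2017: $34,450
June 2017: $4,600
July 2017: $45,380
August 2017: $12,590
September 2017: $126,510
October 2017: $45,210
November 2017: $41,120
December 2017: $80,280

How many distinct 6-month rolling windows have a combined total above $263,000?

3

January 2017–June 2017: $33,400 + $2,660 + $14,310 + $37,930 + $34,450 + $4,600 = $127,350 (under)
February 2017–July 2017: $2,660 + $14,310 + $37,930 + $34,450 + $4,600 + $45,380 = $139,330 (under)
March 2017–August 2017: $14,310 + $37,930 + $34,450 + $4,600 + $45,380 + $12,590 = $149,260 (under)
April 2017–September 2017: $37,930 + $34,450 + $4,600 + $45,380 + $12,590 + $126,510 = $261,460 (under)
May 2017–October 2017: $34,450 + $4,600 + $45,380 + $12,590 + $126,510 + $45,210 = $268,740 (over)
June 2017–November 2017: $4,600 + $45,380 + $12,590 + $126,510 + $45,210 + $41,120 = $275,410 (over)
July 2017–December 2017: $45,380 + $12,590 + $126,510 + $45,210 + $41,120 + $80,280 = $351,090 (over)
3 windows exceed the threshold.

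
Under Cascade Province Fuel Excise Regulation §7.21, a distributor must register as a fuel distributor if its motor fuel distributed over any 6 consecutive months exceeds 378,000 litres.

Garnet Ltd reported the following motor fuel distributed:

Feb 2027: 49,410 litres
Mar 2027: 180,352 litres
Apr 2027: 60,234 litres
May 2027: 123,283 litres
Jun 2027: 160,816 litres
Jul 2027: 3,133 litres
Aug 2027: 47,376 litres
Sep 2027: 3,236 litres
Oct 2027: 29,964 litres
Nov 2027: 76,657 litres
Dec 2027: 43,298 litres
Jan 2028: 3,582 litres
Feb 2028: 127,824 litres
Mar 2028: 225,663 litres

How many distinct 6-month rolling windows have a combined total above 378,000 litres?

Feb 2027–Jul 2027: 49,410 litres + 180,352 litres + 60,234 litres + 123,283 litres + 160,816 litres + 3,133 litres = 577,228 litres (over)
Mar 2027–Aug 2027: 180,352 litres + 60,234 litres + 123,283 litres + 160,816 litres + 3,133 litres + 47,376 litres = 575,194 litres (over)
Apr 2027–Sep 2027: 60,234 litres + 123,283 litres + 160,816 litres + 3,133 litres + 47,376 litres + 3,236 litres = 398,078 litres (over)
May 2027–Oct 2027: 123,283 litres + 160,816 litres + 3,133 litres + 47,376 litres + 3,236 litres + 29,964 litres = 367,808 litres (under)
Jun 2027–Nov 2027: 160,816 litres + 3,133 litres + 47,376 litres + 3,236 litres + 29,964 litres + 76,657 litres = 321,182 litres (under)
Jul 2027–Dec 2027: 3,133 litres + 47,376 litres + 3,236 litres + 29,964 litres + 76,657 litres + 43,298 litres = 203,664 litres (under)
Aug 2027–Jan 2028: 47,376 litres + 3,236 litres + 29,964 litres + 76,657 litres + 43,298 litres + 3,582 litres = 204,113 litres (under)
Sep 2027–Feb 2028: 3,236 litres + 29,964 litres + 76,657 litres + 43,298 litres + 3,582 litres + 127,824 litres = 284,561 litres (under)
Oct 2027–Mar 2028: 29,964 litres + 76,657 litres + 43,298 litres + 3,582 litres + 127,824 litres + 225,663 litres = 506,988 litres (over)
4 windows exceed the threshold.

4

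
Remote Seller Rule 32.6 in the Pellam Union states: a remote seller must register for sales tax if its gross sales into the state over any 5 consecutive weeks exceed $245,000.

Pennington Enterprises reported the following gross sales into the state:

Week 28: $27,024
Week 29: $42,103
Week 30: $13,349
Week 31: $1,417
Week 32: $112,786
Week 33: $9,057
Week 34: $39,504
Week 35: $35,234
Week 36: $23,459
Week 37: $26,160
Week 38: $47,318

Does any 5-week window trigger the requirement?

Week 28–Week 32: $27,024 + $42,103 + $13,349 + $1,417 + $112,786 = $196,679 (under)
Week 29–Week 33: $42,103 + $13,349 + $1,417 + $112,786 + $9,057 = $178,712 (under)
Week 30–Week 34: $13,349 + $1,417 + $112,786 + $9,057 + $39,504 = $176,113 (under)
Week 31–Week 35: $1,417 + $112,786 + $9,057 + $39,504 + $35,234 = $197,998 (under)
Week 32–Week 36: $112,786 + $9,057 + $39,504 + $35,234 + $23,459 = $220,040 (under)
Week 33–Week 37: $9,057 + $39,504 + $35,234 + $23,459 + $26,160 = $133,414 (under)
Week 34–Week 38: $39,504 + $35,234 + $23,459 + $26,160 + $47,318 = $171,675 (under)
No window exceeds $245,000.

No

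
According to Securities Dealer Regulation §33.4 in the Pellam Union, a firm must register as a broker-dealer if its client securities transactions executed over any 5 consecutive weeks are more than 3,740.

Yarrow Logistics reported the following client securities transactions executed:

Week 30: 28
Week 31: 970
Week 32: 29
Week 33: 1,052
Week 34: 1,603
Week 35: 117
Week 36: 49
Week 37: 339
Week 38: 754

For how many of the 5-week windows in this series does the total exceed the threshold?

1

Week 30–Week 34: 28 + 970 + 29 + 1,052 + 1,603 = 3,682 (under)
Week 31–Week 35: 970 + 29 + 1,052 + 1,603 + 117 = 3,771 (over)
Week 32–Week 36: 29 + 1,052 + 1,603 + 117 + 49 = 2,850 (under)
Week 33–Week 37: 1,052 + 1,603 + 117 + 49 + 339 = 3,160 (under)
Week 34–Week 38: 1,603 + 117 + 49 + 339 + 754 = 2,862 (under)
1 window exceeds the threshold.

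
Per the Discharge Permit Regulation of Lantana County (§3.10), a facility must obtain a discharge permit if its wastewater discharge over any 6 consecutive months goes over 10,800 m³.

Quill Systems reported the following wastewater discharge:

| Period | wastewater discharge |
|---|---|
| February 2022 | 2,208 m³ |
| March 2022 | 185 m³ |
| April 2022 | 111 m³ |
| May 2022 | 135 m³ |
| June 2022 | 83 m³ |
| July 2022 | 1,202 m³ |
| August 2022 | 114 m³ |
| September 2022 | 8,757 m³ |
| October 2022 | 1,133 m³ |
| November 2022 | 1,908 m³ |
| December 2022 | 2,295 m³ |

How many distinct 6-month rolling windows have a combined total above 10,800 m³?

February 2022–July 2022: 2,208 m³ + 185 m³ + 111 m³ + 135 m³ + 83 m³ + 1,202 m³ = 3,924 m³ (under)
March 2022–August 2022: 185 m³ + 111 m³ + 135 m³ + 83 m³ + 1,202 m³ + 114 m³ = 1,830 m³ (under)
April 2022–September 2022: 111 m³ + 135 m³ + 83 m³ + 1,202 m³ + 114 m³ + 8,757 m³ = 10,402 m³ (under)
May 2022–October 2022: 135 m³ + 83 m³ + 1,202 m³ + 114 m³ + 8,757 m³ + 1,133 m³ = 11,424 m³ (over)
June 2022–November 2022: 83 m³ + 1,202 m³ + 114 m³ + 8,757 m³ + 1,133 m³ + 1,908 m³ = 13,197 m³ (over)
July 2022–December 2022: 1,202 m³ + 114 m³ + 8,757 m³ + 1,133 m³ + 1,908 m³ + 2,295 m³ = 15,409 m³ (over)
3 windows exceed the threshold.

3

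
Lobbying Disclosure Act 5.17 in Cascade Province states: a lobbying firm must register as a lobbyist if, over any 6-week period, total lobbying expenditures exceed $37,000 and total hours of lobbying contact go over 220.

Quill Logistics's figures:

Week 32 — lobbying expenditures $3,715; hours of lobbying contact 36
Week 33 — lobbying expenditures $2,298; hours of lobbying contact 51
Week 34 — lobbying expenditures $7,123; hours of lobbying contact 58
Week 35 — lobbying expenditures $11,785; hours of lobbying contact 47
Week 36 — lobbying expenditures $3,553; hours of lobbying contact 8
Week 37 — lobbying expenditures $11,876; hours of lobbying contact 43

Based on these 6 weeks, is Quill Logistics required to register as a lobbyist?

Yes

Total lobbying expenditures: $3,715 + $2,298 + $7,123 + $11,785 + $3,553 + $11,876 = $40,350 (> $37,000).
Total hours of lobbying contact: 36 + 51 + 58 + 47 + 8 + 43 = 243 (> 220).
The test is 'and': both thresholds are exceeded.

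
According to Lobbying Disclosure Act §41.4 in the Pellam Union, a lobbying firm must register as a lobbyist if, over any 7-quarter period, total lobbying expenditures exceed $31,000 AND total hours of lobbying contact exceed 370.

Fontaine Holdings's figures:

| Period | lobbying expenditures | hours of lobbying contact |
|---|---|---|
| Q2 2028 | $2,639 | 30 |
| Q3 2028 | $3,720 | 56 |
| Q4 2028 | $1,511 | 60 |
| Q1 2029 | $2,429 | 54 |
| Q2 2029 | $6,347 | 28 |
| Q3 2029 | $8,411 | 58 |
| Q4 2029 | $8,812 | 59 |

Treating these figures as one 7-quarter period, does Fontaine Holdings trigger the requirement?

No

Total lobbying expenditures: $2,639 + $3,720 + $1,511 + $2,429 + $6,347 + $8,411 + $8,812 = $33,869 (> $31,000).
Total hours of lobbying contact: 30 + 56 + 60 + 54 + 28 + 58 + 59 = 345 (≤ 370).
The test is 'and': the rule requires both, and at least one is not exceeded.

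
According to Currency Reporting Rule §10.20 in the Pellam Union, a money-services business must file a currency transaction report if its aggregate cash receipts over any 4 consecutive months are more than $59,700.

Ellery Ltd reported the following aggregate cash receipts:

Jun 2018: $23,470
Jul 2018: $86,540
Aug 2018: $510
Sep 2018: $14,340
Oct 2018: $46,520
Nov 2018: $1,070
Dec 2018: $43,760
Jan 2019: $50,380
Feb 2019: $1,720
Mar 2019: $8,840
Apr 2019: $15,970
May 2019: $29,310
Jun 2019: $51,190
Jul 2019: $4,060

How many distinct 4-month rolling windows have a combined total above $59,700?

Jun 2018–Sep 2018: $23,470 + $86,540 + $510 + $14,340 = $124,860 (over)
Jul 2018–Oct 2018: $86,540 + $510 + $14,340 + $46,520 = $147,910 (over)
Aug 2018–Nov 2018: $510 + $14,340 + $46,520 + $1,070 = $62,440 (over)
Sep 2018–Dec 2018: $14,340 + $46,520 + $1,070 + $43,760 = $105,690 (over)
Oct 2018–Jan 2019: $46,520 + $1,070 + $43,760 + $50,380 = $141,730 (over)
Nov 2018–Feb 2019: $1,070 + $43,760 + $50,380 + $1,720 = $96,930 (over)
Dec 2018–Mar 2019: $43,760 + $50,380 + $1,720 + $8,840 = $104,700 (over)
Jan 2019–Apr 2019: $50,380 + $1,720 + $8,840 + $15,970 = $76,910 (over)
Feb 2019–May 2019: $1,720 + $8,840 + $15,970 + $29,310 = $55,840 (under)
Mar 2019–Jun 2019: $8,840 + $15,970 + $29,310 + $51,190 = $105,310 (over)
Apr 2019–Jul 2019: $15,970 + $29,310 + $51,190 + $4,060 = $100,530 (over)
10 windows exceed the threshold.

10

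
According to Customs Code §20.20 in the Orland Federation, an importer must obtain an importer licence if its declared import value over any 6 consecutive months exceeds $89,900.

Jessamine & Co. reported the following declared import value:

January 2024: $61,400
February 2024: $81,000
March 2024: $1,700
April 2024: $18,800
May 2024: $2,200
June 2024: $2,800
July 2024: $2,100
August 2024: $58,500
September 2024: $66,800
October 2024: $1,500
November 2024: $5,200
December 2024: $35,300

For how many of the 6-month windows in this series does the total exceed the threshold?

January 2024–June 2024: $61,400 + $81,000 + $1,700 + $18,800 + $2,200 + $2,800 = $167,900 (over)
February 2024–July 2024: $81,000 + $1,700 + $18,800 + $2,200 + $2,800 + $2,100 = $108,600 (over)
March 2024–August 2024: $1,700 + $18,800 + $2,200 + $2,800 + $2,100 + $58,500 = $86,100 (under)
April 2024–September 2024: $18,800 + $2,200 + $2,800 + $2,100 + $58,500 + $66,800 = $151,200 (over)
May 2024–October 2024: $2,200 + $2,800 + $2,100 + $58,500 + $66,800 + $1,500 = $133,900 (over)
June 2024–November 2024: $2,800 + $2,100 + $58,500 + $66,800 + $1,500 + $5,200 = $136,900 (over)
July 2024–December 2024: $2,100 + $58,500 + $66,800 + $1,500 + $5,200 + $35,300 = $169,400 (over)
6 windows exceed the threshold.

6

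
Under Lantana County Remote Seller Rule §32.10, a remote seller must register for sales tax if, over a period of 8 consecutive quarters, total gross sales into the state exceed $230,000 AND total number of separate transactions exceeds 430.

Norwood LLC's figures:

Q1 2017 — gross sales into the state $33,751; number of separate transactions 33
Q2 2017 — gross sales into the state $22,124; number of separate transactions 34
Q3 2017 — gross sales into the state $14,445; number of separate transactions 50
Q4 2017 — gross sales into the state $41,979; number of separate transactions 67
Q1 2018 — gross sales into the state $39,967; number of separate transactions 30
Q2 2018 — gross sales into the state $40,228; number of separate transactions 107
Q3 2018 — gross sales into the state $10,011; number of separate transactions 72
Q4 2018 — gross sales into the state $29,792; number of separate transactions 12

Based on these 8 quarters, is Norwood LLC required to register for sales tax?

No

Total gross sales into the state: $33,751 + $22,124 + $14,445 + $41,979 + $39,967 + $40,228 + $10,011 + $29,792 = $232,297 (> $230,000).
Total number of separate transactions: 33 + 34 + 50 + 67 + 30 + 107 + 72 + 12 = 405 (≤ 430).
The test is 'and': the rule requires both, and at least one is not exceeded.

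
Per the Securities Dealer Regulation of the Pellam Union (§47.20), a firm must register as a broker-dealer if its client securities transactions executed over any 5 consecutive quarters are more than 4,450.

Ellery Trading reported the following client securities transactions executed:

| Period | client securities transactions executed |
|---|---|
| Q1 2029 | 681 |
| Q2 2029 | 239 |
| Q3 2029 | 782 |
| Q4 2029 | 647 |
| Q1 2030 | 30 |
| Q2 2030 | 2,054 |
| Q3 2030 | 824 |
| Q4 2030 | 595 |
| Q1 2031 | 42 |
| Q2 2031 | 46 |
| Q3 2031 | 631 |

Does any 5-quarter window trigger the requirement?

Q1 2029–Q1 2030: 681 + 239 + 782 + 647 + 30 = 2,379 (under)
Q2 2029–Q2 2030: 239 + 782 + 647 + 30 + 2,054 = 3,752 (under)
Q3 2029–Q3 2030: 782 + 647 + 30 + 2,054 + 824 = 4,337 (under)
Q4 2029–Q4 2030: 647 + 30 + 2,054 + 824 + 595 = 4,150 (under)
Q1 2030–Q1 2031: 30 + 2,054 + 824 + 595 + 42 = 3,545 (under)
Q2 2030–Q2 2031: 2,054 + 824 + 595 + 42 + 46 = 3,561 (under)
Q3 2030–Q3 2031: 824 + 595 + 42 + 46 + 631 = 2,138 (under)
No window exceeds 4,450.

No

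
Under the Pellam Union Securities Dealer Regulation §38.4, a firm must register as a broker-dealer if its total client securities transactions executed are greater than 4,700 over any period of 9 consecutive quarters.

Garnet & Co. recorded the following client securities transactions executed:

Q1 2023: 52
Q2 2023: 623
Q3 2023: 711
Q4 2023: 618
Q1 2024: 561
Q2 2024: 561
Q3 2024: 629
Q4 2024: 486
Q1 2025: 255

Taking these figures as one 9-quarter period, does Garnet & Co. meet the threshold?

No

Total client securities transactions executed: 52 + 623 + 711 + 618 + 561 + 561 + 629 + 486 + 255 = 4,496.
4,496 ≤ 4,700, so the threshold is not exceeded.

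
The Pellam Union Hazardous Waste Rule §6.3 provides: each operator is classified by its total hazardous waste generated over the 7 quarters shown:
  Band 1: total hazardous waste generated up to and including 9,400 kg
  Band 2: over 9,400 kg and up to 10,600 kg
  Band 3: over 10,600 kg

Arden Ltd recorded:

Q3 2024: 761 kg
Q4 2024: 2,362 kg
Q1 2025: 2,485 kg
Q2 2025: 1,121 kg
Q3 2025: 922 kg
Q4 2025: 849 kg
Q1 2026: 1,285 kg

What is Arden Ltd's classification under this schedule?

Band 2

Total hazardous waste generated: 761 kg + 2,362 kg + 2,485 kg + 1,121 kg + 922 kg + 849 kg + 1,285 kg = 9,785 kg.
9,400 kg < 9,785 kg ≤ 10,600 kg, so Band 2 applies.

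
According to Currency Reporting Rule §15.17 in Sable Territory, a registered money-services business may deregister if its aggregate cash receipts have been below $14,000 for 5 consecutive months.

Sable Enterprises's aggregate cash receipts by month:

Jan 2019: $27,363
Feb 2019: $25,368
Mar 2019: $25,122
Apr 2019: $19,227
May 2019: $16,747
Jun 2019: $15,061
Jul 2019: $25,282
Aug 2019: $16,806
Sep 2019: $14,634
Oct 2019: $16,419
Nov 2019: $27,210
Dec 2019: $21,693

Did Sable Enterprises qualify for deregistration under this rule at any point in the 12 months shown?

No month is below $14,000.
Longest run of consecutive months below the threshold: 0.
0 < 5, so Sable Enterprises never became eligible.

No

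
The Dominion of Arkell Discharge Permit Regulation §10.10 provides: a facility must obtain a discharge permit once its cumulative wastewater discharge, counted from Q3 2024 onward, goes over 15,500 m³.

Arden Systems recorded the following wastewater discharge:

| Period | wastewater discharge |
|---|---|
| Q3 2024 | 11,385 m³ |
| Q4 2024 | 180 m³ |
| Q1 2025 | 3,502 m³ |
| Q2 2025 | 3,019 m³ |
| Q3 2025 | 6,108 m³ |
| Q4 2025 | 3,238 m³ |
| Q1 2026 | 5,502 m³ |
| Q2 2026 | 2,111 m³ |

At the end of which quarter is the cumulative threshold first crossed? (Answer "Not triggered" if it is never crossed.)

Through Q3 2024: 11,385 m³
Through Q4 2024: 11,565 m³
Through Q1 2025: 15,067 m³
Through Q2 2025: 18,086 m³ ← exceeds threshold

Q2 2025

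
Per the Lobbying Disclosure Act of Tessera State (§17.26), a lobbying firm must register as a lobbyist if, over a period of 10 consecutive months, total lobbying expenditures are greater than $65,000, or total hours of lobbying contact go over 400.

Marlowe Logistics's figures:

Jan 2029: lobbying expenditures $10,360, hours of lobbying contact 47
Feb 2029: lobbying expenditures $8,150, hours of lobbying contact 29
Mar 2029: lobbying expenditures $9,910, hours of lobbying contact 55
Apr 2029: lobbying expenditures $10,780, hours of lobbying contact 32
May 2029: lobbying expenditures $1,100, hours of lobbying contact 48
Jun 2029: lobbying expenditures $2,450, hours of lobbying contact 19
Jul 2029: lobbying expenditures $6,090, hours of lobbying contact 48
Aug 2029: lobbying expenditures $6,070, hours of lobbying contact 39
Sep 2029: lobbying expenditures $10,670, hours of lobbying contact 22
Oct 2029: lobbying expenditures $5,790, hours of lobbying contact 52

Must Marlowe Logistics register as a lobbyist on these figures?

Total lobbying expenditures: $10,360 + $8,150 + $9,910 + $10,780 + $1,100 + $2,450 + $6,090 + $6,070 + $10,670 + $5,790 = $71,370 (> $65,000).
Total hours of lobbying contact: 47 + 29 + 55 + 32 + 48 + 19 + 48 + 39 + 22 + 52 = 391 (≤ 400).
The test is 'or': at least one threshold is exceeded.

Yes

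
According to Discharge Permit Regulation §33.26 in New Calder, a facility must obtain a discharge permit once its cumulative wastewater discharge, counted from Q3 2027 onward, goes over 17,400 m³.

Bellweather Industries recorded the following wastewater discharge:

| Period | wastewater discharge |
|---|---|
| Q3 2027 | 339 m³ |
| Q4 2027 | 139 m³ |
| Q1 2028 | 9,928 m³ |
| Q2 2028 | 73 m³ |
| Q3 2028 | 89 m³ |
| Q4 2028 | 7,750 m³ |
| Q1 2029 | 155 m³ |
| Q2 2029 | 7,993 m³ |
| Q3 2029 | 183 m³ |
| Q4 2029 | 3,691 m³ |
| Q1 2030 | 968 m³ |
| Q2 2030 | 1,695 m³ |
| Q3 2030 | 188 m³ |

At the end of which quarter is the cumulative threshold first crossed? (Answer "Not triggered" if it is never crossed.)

Q4 2028

Through Q3 2027: 339 m³
Through Q4 2027: 478 m³
Through Q1 2028: 10,406 m³
Through Q2 2028: 10,479 m³
Through Q3 2028: 10,568 m³
Through Q4 2028: 18,318 m³ ← exceeds threshold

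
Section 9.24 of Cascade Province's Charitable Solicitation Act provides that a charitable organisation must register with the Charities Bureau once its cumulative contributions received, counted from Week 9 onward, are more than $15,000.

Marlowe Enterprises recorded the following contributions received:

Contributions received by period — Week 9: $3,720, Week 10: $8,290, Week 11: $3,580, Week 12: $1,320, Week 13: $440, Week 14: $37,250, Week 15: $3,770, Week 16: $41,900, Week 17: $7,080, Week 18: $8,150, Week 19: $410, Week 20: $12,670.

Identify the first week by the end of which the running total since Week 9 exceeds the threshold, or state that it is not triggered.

Week 11

Through Week 9: $3,720
Through Week 10: $12,010
Through Week 11: $15,590 ← exceeds threshold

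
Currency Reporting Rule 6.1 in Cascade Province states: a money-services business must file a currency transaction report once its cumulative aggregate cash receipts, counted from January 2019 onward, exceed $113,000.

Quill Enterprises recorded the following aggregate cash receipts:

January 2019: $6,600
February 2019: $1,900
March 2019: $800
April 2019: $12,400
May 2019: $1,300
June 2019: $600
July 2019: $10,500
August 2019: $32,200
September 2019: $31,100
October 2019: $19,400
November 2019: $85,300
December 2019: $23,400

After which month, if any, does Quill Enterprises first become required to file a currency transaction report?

October 2019

Through January 2019: $6,600
Through February 2019: $8,500
Through March 2019: $9,300
Through April 2019: $21,700
Through May 2019: $23,000
Through June 2019: $23,600
Through July 2019: $34,100
Through August 2019: $66,300
Through September 2019: $97,400
Through October 2019: $116,800 ← exceeds threshold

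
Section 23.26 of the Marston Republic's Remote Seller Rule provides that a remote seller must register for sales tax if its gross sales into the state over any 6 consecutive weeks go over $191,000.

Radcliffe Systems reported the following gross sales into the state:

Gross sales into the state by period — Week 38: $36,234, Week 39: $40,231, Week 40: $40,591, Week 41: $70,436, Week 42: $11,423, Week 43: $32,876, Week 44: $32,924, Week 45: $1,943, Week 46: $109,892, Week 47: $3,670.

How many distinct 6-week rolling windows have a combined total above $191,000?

Week 38–Week 43: $36,234 + $40,231 + $40,591 + $70,436 + $11,423 + $32,876 = $231,791 (over)
Week 39–Week 44: $40,231 + $40,591 + $70,436 + $11,423 + $32,876 + $32,924 = $228,481 (over)
Week 40–Week 45: $40,591 + $70,436 + $11,423 + $32,876 + $32,924 + $1,943 = $190,193 (under)
Week 41–Week 46: $70,436 + $11,423 + $32,876 + $32,924 + $1,943 + $109,892 = $259,494 (over)
Week 42–Week 47: $11,423 + $32,876 + $32,924 + $1,943 + $109,892 + $3,670 = $192,728 (over)
4 windows exceed the threshold.

4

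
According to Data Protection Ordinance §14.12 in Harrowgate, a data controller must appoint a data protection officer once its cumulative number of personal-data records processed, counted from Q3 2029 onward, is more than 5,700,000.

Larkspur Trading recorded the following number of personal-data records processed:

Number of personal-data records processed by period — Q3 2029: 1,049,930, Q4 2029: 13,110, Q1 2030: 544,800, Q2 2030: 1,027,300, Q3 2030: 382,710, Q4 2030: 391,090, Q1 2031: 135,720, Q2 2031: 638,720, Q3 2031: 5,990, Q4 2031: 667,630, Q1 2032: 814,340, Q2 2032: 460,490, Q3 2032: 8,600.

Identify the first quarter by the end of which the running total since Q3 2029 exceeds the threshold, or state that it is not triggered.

Q2 2032

Through Q3 2029: 1,049,930
Through Q4 2029: 1,063,040
Through Q1 2030: 1,607,840
Through Q2 2030: 2,635,140
Through Q3 2030: 3,017,850
Through Q4 2030: 3,408,940
Through Q1 2031: 3,544,660
Through Q2 2031: 4,183,380
Through Q3 2031: 4,189,370
Through Q4 2031: 4,857,000
Through Q1 2032: 5,671,340
Through Q2 2032: 6,131,830 ← exceeds threshold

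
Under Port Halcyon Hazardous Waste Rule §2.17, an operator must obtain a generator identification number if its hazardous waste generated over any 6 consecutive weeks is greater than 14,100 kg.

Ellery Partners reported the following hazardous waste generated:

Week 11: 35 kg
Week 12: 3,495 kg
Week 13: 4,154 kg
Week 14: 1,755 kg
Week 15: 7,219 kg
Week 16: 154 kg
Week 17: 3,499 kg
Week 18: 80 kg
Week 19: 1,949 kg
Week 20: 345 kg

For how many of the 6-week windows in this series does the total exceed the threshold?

Week 11–Week 16: 35 kg + 3,495 kg + 4,154 kg + 1,755 kg + 7,219 kg + 154 kg = 16,812 kg (over)
Week 12–Week 17: 3,495 kg + 4,154 kg + 1,755 kg + 7,219 kg + 154 kg + 3,499 kg = 20,276 kg (over)
Week 13–Week 18: 4,154 kg + 1,755 kg + 7,219 kg + 154 kg + 3,499 kg + 80 kg = 16,861 kg (over)
Week 14–Week 19: 1,755 kg + 7,219 kg + 154 kg + 3,499 kg + 80 kg + 1,949 kg = 14,656 kg (over)
Week 15–Week 20: 7,219 kg + 154 kg + 3,499 kg + 80 kg + 1,949 kg + 345 kg = 13,246 kg (under)
4 windows exceed the threshold.

4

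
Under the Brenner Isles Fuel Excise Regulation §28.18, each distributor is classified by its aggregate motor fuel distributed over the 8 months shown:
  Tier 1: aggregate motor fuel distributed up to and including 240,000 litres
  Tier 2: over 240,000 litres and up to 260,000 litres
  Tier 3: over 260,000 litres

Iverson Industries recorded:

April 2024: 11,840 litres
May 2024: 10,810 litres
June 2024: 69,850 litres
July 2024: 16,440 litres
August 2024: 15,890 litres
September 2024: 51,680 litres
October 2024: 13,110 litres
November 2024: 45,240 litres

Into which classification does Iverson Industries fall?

Tier 1

Aggregate motor fuel distributed: 11,840 litres + 10,810 litres + 69,850 litres + 16,440 litres + 15,890 litres + 51,680 litres + 13,110 litres + 45,240 litres = 234,860 litres.
234,860 litres ≤ 240,000 litres, so Tier 1 applies.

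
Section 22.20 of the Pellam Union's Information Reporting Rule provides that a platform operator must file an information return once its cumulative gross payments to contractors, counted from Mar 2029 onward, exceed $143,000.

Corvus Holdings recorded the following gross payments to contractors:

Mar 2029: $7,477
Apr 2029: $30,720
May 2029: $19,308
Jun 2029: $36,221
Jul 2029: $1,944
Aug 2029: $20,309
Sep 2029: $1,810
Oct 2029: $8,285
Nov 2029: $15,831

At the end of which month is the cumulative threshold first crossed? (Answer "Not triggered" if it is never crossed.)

Through Mar 2029: $7,477
Through Apr 2029: $38,197
Through May 2029: $57,505
Through Jun 2029: $93,726
Through Jul 2029: $95,670
Through Aug 2029: $115,979
Through Sep 2029: $117,789
Through Oct 2029: $126,074
Through Nov 2029: $141,905
Final cumulative total $141,905 ≤ $143,000; the threshold is never exceeded.

Not triggered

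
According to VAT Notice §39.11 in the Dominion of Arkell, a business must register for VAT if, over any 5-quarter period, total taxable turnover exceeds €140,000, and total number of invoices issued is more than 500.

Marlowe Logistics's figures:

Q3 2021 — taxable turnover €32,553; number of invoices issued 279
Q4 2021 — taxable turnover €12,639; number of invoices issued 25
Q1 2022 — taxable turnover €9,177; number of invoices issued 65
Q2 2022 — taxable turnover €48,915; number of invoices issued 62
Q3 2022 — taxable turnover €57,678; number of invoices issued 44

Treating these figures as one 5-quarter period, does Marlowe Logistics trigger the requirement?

No

Total taxable turnover: €32,553 + €12,639 + €9,177 + €48,915 + €57,678 = €160,962 (> €140,000).
Total number of invoices issued: 279 + 25 + 65 + 62 + 44 = 475 (≤ 500).
The test is 'and': the rule requires both, and at least one is not exceeded.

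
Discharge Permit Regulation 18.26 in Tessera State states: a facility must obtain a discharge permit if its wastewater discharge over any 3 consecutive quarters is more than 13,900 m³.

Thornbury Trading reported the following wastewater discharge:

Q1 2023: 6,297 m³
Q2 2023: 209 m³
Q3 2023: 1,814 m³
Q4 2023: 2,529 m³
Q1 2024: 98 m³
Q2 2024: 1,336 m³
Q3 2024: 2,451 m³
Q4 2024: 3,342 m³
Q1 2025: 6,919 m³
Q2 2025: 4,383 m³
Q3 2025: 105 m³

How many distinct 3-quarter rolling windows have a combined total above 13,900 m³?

Q1 2023–Q3 2023: 6,297 m³ + 209 m³ + 1,814 m³ = 8,320 m³ (under)
Q2 2023–Q4 2023: 209 m³ + 1,814 m³ + 2,529 m³ = 4,552 m³ (under)
Q3 2023–Q1 2024: 1,814 m³ + 2,529 m³ + 98 m³ = 4,441 m³ (under)
Q4 2023–Q2 2024: 2,529 m³ + 98 m³ + 1,336 m³ = 3,963 m³ (under)
Q1 2024–Q3 2024: 98 m³ + 1,336 m³ + 2,451 m³ = 3,885 m³ (under)
Q2 2024–Q4 2024: 1,336 m³ + 2,451 m³ + 3,342 m³ = 7,129 m³ (under)
Q3 2024–Q1 2025: 2,451 m³ + 3,342 m³ + 6,919 m³ = 12,712 m³ (under)
Q4 2024–Q2 2025: 3,342 m³ + 6,919 m³ + 4,383 m³ = 14,644 m³ (over)
Q1 2025–Q3 2025: 6,919 m³ + 4,383 m³ + 105 m³ = 11,407 m³ (under)
1 window exceeds the threshold.

1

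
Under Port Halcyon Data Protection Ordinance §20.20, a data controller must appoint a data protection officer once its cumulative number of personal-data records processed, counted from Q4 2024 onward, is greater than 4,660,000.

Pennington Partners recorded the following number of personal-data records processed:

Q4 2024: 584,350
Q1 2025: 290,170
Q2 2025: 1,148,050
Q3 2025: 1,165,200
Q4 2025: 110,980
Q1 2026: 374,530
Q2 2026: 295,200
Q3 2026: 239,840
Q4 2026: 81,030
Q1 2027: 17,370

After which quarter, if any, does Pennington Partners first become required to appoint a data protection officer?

Through Q4 2024: 584,350
Through Q1 2025: 874,520
Through Q2 2025: 2,022,570
Through Q3 2025: 3,187,770
Through Q4 2025: 3,298,750
Through Q1 2026: 3,673,280
Through Q2 2026: 3,968,480
Through Q3 2026: 4,208,320
Through Q4 2026: 4,289,350
Through Q1 2027: 4,306,720
Final cumulative total 4,306,720 ≤ 4,660,000; the threshold is never exceeded.

Not triggered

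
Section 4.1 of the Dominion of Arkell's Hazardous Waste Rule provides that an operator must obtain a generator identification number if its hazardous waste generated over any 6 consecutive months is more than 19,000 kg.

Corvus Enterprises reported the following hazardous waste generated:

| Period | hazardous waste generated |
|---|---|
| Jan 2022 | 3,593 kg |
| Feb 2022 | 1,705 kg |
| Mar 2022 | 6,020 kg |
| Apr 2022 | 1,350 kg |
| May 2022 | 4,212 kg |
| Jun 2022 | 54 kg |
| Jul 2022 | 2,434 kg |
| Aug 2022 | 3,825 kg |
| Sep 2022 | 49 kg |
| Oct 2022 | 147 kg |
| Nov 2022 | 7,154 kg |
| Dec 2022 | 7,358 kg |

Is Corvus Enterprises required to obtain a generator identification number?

Yes

Jan 2022–Jun 2022: 3,593 kg + 1,705 kg + 6,020 kg + 1,350 kg + 4,212 kg + 54 kg = 16,934 kg (under)
Feb 2022–Jul 2022: 1,705 kg + 6,020 kg + 1,350 kg + 4,212 kg + 54 kg + 2,434 kg = 15,775 kg (under)
Mar 2022–Aug 2022: 6,020 kg + 1,350 kg + 4,212 kg + 54 kg + 2,434 kg + 3,825 kg = 17,895 kg (under)
Apr 2022–Sep 2022: 1,350 kg + 4,212 kg + 54 kg + 2,434 kg + 3,825 kg + 49 kg = 11,924 kg (under)
May 2022–Oct 2022: 4,212 kg + 54 kg + 2,434 kg + 3,825 kg + 49 kg + 147 kg = 10,721 kg (under)
Jun 2022–Nov 2022: 54 kg + 2,434 kg + 3,825 kg + 49 kg + 147 kg + 7,154 kg = 13,663 kg (under)
Jul 2022–Dec 2022: 2,434 kg + 3,825 kg + 49 kg + 147 kg + 7,154 kg + 7,358 kg = 20,967 kg (over)
At least one window exceeds 19,000 kg.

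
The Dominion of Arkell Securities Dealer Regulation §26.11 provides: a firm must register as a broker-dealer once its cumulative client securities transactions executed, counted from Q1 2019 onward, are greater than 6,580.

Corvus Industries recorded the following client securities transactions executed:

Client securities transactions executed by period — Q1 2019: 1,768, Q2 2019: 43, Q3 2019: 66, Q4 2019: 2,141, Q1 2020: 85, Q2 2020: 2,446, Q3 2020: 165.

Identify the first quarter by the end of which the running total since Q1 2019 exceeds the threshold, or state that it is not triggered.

Q3 2020

Through Q1 2019: 1,768
Through Q2 2019: 1,811
Through Q3 2019: 1,877
Through Q4 2019: 4,018
Through Q1 2020: 4,103
Through Q2 2020: 6,549
Through Q3 2020: 6,714 ← exceeds threshold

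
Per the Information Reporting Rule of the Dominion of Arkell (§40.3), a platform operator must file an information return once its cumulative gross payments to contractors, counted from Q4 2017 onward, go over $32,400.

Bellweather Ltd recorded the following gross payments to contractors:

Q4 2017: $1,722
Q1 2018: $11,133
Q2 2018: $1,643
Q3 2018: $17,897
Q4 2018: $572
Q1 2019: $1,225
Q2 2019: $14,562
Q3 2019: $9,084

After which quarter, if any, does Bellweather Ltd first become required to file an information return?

Through Q4 2017: $1,722
Through Q1 2018: $12,855
Through Q2 2018: $14,498
Through Q3 2018: $32,395
Through Q4 2018: $32,967 ← exceeds threshold

Q4 2018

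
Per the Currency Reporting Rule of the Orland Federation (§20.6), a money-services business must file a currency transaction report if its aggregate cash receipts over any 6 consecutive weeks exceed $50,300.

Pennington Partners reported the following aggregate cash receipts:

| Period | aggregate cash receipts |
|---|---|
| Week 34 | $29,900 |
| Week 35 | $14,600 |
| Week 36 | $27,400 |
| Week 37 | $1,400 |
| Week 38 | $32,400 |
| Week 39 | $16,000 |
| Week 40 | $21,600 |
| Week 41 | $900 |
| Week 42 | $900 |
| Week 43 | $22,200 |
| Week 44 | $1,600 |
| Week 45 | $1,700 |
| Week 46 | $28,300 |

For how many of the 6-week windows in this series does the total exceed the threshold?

Week 34–Week 39: $29,900 + $14,600 + $27,400 + $1,400 + $32,400 + $16,000 = $121,700 (over)
Week 35–Week 40: $14,600 + $27,400 + $1,400 + $32,400 + $16,000 + $21,600 = $113,400 (over)
Week 36–Week 41: $27,400 + $1,400 + $32,400 + $16,000 + $21,600 + $900 = $99,700 (over)
Week 37–Week 42: $1,400 + $32,400 + $16,000 + $21,600 + $900 + $900 = $73,200 (over)
Week 38–Week 43: $32,400 + $16,000 + $21,600 + $900 + $900 + $22,200 = $94,000 (over)
Week 39–Week 44: $16,000 + $21,600 + $900 + $900 + $22,200 + $1,600 = $63,200 (over)
Week 40–Week 45: $21,600 + $900 + $900 + $22,200 + $1,600 + $1,700 = $48,900 (under)
Week 41–Week 46: $900 + $900 + $22,200 + $1,600 + $1,700 + $28,300 = $55,600 (over)
7 windows exceed the threshold.

7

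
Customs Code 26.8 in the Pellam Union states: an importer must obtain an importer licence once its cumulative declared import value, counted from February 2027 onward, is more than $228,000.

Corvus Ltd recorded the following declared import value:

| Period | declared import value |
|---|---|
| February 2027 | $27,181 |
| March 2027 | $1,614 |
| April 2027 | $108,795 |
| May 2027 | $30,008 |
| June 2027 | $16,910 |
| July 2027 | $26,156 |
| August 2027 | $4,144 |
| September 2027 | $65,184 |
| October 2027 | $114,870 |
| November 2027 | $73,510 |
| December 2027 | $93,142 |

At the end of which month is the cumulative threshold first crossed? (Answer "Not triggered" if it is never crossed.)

Through February 2027: $27,181
Through March 2027: $28,795
Through April 2027: $137,590
Through May 2027: $167,598
Through June 2027: $184,508
Through July 2027: $210,664
Through August 2027: $214,808
Through September 2027: $279,992 ← exceeds threshold

September 2027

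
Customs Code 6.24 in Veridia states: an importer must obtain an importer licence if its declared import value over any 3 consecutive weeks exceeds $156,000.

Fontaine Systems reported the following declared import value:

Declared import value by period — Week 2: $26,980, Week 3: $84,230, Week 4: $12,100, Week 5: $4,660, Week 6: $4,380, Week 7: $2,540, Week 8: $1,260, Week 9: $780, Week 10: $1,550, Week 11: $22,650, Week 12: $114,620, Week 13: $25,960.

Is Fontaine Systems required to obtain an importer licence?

Yes

Week 2–Week 4: $26,980 + $84,230 + $12,100 = $123,310 (under)
Week 3–Week 5: $84,230 + $12,100 + $4,660 = $100,990 (under)
Week 4–Week 6: $12,100 + $4,660 + $4,380 = $21,140 (under)
Week 5–Week 7: $4,660 + $4,380 + $2,540 = $11,580 (under)
Week 6–Week 8: $4,380 + $2,540 + $1,260 = $8,180 (under)
Week 7–Week 9: $2,540 + $1,260 + $780 = $4,580 (under)
Week 8–Week 10: $1,260 + $780 + $1,550 = $3,590 (under)
Week 9–Week 11: $780 + $1,550 + $22,650 = $24,980 (under)
Week 10–Week 12: $1,550 + $22,650 + $114,620 = $138,820 (under)
Week 11–Week 13: $22,650 + $114,620 + $25,960 = $163,230 (over)
At least one window exceeds $156,000.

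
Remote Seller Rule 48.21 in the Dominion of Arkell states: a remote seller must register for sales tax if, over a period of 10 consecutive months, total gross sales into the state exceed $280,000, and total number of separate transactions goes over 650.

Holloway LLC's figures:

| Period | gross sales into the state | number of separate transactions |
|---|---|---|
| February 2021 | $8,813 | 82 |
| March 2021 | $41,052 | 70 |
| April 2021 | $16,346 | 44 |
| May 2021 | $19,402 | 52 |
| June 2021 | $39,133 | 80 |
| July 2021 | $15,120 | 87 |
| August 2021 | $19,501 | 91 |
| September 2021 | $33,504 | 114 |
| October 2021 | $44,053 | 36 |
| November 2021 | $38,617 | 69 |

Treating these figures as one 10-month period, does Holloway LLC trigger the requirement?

No

Total gross sales into the state: $8,813 + $41,052 + $16,346 + $19,402 + $39,133 + $15,120 + $19,501 + $33,504 + $44,053 + $38,617 = $275,541 (≤ $280,000).
Total number of separate transactions: 82 + 70 + 44 + 52 + 80 + 87 + 91 + 114 + 36 + 69 = 725 (> 650).
The test is 'and': the rule requires both, and at least one is not exceeded.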